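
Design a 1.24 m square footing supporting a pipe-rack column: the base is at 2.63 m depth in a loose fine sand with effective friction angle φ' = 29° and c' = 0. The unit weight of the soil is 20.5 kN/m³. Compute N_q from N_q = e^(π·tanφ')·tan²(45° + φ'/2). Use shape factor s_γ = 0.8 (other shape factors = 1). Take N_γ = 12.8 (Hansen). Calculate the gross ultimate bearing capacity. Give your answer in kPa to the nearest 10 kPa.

tan29° = 0.5543, so N_q = e^(π×0.5543)·tan²(59.5°) = 5.705 × 2.882 = 16.44.
Effective surcharge at the founding depth q = γ·D_f = 20.5 × 2.63 = 53.915 kPa.
q_ult = q·N_q + 0.5·γ·B·N_γ·s_γ
     = 53.915 × 16.443 + 0.5 × 20.5 × 1.24 × 12.8 × 0.8
     = 886.54 + 130.15 = 1016.7 kPa.

q_ult ≈ 1020 kPa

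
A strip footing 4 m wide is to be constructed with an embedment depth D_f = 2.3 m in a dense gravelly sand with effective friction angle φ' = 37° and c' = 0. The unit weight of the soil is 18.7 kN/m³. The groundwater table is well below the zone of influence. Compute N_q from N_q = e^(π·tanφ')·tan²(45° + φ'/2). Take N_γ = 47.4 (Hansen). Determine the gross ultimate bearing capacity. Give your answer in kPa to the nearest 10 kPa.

q_ult ≈ 3620 kPa

tan37° = 0.7536, so N_q = e^(π×0.7536)·tan²(63.5°) = 10.669 × 4.023 = 42.92.
Effective surcharge at the founding depth q = γ·D_f = 18.7 × 2.3 = 43.01 kPa.
q_ult = q·N_q + 0.5·γ·B·N_γ
     = 43.01 × 42.92 + 0.5 × 18.7 × 4 × 47.4
     = 1846 + 1772.8 = 3618.7 kPa.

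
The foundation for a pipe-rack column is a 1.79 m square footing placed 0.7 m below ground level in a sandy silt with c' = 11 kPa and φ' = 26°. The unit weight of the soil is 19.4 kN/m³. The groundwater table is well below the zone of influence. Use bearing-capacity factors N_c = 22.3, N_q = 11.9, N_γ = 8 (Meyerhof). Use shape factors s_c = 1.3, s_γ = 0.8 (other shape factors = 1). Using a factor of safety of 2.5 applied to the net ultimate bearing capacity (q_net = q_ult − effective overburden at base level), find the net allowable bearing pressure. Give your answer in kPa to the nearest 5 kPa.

q_all(net) ≈ 230 kPa

Overburden at base level: q = 19.4 × 0.7 = 13.58 kPa.
Cohesion term c·N_c·s_c = 11 × 22.3 × 1.3 = 318.89 kPa; surcharge term q·N_q = 13.58 × 11.9 = 161.6 kPa; self-weight term 0.5·γ·B·N_γ·s_γ = 0.5 × 19.4 × 1.79 × 8 × 0.8 = 111.12 kPa.
q_ult = 318.89 + 161.6 + 111.12 = 591.62 kPa.
Net ultimate: q_net = 591.62 − 13.58 = 578.04 kPa.
q_all(net) = 578.04 / 2.5 = 231.21 kPa.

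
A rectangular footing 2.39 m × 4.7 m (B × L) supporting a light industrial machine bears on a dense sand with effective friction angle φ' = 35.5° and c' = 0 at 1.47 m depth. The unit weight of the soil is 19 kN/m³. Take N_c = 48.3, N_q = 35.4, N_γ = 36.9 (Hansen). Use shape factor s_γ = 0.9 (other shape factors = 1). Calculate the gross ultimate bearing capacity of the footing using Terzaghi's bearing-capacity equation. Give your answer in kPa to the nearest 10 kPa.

q_ult ≈ 1740 kPa

Overburden at base level: q = 19 × 1.47 = 27.93 kPa.
Surcharge term q·N_q = 27.93 × 35.4 = 988.72 kPa; self-weight term 0.5·γ·B·N_γ·s_γ = 0.5 × 19 × 2.39 × 36.9 × 0.9 = 754.03 kPa.
q_ult = 988.72 + 754.03 = 1742.8 kPa.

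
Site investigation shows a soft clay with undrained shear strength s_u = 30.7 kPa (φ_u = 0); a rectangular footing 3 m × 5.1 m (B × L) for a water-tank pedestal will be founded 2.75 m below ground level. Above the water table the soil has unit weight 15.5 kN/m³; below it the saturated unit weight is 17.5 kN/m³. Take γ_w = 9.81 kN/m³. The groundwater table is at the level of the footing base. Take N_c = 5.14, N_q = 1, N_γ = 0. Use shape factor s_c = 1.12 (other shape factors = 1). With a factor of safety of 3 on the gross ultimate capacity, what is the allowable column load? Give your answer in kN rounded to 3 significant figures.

P_all ≈ 1120 kN

Overburden at base level: q = 15.5 × 2.75 = 42.625 kPa.
Cohesion term c·N_c·s_c = 30.7 × 5.14 × 1.12 = 176.73 kPa; surcharge term q·N_q = 42.625 × 1 = 42.625 kPa.
q_ult = 176.73 + 42.625 = 219.36 kPa.
Gross allowable pressure q_all = 219.36 / 3 = 73.12 kPa.
Footing area = 15.3 m², so allowable column load = 73.12 × 15.3 = 1118.7 kN.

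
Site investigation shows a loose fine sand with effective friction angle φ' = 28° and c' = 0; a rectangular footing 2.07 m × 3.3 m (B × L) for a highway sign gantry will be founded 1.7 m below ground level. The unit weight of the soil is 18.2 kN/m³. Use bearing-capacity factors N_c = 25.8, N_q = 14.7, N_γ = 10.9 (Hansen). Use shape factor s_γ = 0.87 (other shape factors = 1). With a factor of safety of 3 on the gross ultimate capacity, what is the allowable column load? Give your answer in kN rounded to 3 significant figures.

Overburden at base level: q = 18.2 × 1.7 = 30.94 kPa.
Surcharge term q·N_q = 30.94 × 14.7 = 454.82 kPa; self-weight term 0.5·γ·B·N_γ·s_γ = 0.5 × 18.2 × 2.07 × 10.9 × 0.87 = 178.63 kPa.
q_ult = 454.82 + 178.63 = 633.45 kPa.
Gross allowable pressure q_all = 633.45 / 3 = 211.15 kPa.
Footing area = 6.831 m², so allowable column load = 211.15 × 6.831 = 1442.4 kN.

P_all ≈ 1440 kN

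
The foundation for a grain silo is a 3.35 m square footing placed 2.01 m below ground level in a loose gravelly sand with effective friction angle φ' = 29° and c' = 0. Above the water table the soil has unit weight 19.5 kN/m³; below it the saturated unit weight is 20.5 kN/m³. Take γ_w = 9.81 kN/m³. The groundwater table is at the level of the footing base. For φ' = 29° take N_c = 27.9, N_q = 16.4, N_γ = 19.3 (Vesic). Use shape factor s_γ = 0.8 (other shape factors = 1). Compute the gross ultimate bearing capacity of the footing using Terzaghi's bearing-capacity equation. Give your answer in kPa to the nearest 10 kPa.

q_ult ≈ 920 kPa

Overburden at base level: q = 19.5 × 2.01 = 39.195 kPa.
Below the base the soil is submerged, so the ½γBN_γ term uses γ' = 20.5 − 9.81 = 10.69 kN/m³.
Surcharge term q·N_q = 39.195 × 16.4 = 642.8 kPa; self-weight term 0.5·γ·B·N_γ·s_γ = 0.5 × 10.69 × 3.35 × 19.3 × 0.8 = 276.46 kPa.
q_ult = 642.8 + 276.46 = 919.26 kPa.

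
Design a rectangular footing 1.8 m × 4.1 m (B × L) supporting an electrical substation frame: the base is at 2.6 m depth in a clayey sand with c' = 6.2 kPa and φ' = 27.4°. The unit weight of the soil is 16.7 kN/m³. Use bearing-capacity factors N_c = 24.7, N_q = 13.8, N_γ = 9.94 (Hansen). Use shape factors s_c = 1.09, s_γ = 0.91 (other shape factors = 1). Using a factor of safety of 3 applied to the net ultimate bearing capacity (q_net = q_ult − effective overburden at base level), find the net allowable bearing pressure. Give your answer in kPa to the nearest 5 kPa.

q = γ·D_f = 16.7 × 2.6 = 43.42 kPa.
c·N_c·s_c = 6.2 × 24.7 × 1.09 = 166.92 kPa
q·N_q = 43.42 × 13.8 = 599.2 kPa
0.5·γ·B·N_γ·s_γ = 0.5 × 16.7 × 1.8 × 9.94 × 0.91 = 135.95 kPa
q_ult = 166.92 + 599.2 + 135.95 = 902.07 kPa.
Net ultimate: q_net = 902.07 − 43.42 = 858.65 kPa.
q_all(net) = 858.65 / 3 = 286.22 kPa.

q_all(net) ≈ 285 kPa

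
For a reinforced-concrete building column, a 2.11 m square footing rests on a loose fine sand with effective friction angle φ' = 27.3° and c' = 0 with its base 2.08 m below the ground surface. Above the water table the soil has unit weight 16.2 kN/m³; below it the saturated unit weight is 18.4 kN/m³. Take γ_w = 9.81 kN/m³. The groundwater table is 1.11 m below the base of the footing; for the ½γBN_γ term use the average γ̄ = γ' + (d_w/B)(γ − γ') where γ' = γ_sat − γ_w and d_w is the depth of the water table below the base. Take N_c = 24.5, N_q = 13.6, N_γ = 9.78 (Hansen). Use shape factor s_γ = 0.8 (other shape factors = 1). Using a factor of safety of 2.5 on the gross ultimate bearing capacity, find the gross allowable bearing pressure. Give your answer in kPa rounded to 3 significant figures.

Overburden at base level: q = 16.2 × 2.08 = 33.696 kPa.
The water table is 1.11 m below the base (< B = 2.11 m), so the ½γBN_γ term uses γ̄ = γ' + (d_w/B)(γ − γ') = 8.59 + (1.11/2.11)(16.2 − 8.59) = 12.593 kN/m³.
Surcharge term q·N_q = 33.696 × 13.6 = 458.27 kPa; self-weight term 0.5·γ·B·N_γ·s_γ = 0.5 × 12.593 × 2.11 × 9.78 × 0.8 = 103.95 kPa.
q_ult = 458.27 + 103.95 = 562.22 kPa.
q_all = 562.22 / 2.5 = 224.89 kPa.

q_all ≈ 225 kPa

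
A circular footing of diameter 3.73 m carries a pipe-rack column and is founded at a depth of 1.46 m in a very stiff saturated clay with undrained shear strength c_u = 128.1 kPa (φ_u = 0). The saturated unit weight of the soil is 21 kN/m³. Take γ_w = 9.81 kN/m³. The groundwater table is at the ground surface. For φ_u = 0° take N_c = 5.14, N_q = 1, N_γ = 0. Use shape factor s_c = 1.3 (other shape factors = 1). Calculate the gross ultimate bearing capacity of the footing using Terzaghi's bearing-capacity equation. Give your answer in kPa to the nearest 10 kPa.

Water table at ground surface, so effective unit weight γ' = 21 − 9.81 = 11.19 kN/m³ is used throughout; overburden q = 11.19 × 1.46 = 16.337 kPa.
Cohesion term c·N_c·s_c = 128.1 × 5.14 × 1.3 = 855.96 kPa; surcharge term q·N_q = 16.337 × 1 = 16.337 kPa.
q_ult = 855.96 + 16.337 = 872.3 kPa.

q_ult ≈ 870 kPa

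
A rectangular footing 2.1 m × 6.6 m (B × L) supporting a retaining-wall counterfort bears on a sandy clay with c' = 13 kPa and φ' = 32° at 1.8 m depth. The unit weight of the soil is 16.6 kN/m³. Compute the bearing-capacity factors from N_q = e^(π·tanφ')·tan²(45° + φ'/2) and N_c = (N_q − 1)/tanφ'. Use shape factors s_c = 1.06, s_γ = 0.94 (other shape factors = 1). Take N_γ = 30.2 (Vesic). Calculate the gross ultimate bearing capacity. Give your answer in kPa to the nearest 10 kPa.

tan32° = 0.6249, so N_q = e^(π×0.6249)·tan²(61°) = 7.121 × 3.255 = 23.18.
N_c = (23.18 − 1)/tan32° = 35.49.
Overburden at base level: q = 16.6 × 1.8 = 29.88 kPa.
Cohesion term c·N_c·s_c = 13 × 35.49 × 1.06 = 489.06 kPa; surcharge term q·N_q = 29.88 × 23.177 = 692.52 kPa; self-weight term 0.5·γ·B·N_γ·s_γ = 0.5 × 16.6 × 2.1 × 30.2 × 0.94 = 494.8 kPa.
q_ult = 489.06 + 692.52 + 494.8 = 1676.4 kPa.

q_ult ≈ 1680 kPa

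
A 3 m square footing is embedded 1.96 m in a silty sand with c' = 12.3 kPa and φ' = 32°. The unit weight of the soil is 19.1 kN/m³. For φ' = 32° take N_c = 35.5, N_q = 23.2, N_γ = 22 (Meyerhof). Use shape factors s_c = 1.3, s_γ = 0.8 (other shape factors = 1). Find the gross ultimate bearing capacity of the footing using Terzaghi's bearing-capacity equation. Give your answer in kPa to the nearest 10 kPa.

Effective surcharge at the founding depth q = γ·D_f = 19.1 × 1.96 = 37.436 kPa.
q_ult = c·N_c·s_c + q·N_q + 0.5·γ·B·N_γ·s_γ
     = 12.3 × 35.5 × 1.3 + 37.436 × 23.2 + 0.5 × 19.1 × 3 × 22 × 0.8
     = 567.65 + 868.52 + 504.24 = 1940.4 kPa.

q_ult ≈ 1940 kPa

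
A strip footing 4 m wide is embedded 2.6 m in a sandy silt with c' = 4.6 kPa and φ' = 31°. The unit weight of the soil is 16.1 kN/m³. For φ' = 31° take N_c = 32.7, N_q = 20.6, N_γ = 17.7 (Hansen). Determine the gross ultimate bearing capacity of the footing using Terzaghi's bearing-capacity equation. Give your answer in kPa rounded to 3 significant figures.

Effective surcharge at the founding depth q = γ·D_f = 16.1 × 2.6 = 41.86 kPa.
q_ult = c·N_c + q·N_q + 0.5·γ·B·N_γ
     = 4.6 × 32.7 + 41.86 × 20.6 + 0.5 × 16.1 × 4 × 17.7
     = 150.42 + 862.32 + 569.94 = 1582.7 kPa.

q_ult ≈ 1580 kPa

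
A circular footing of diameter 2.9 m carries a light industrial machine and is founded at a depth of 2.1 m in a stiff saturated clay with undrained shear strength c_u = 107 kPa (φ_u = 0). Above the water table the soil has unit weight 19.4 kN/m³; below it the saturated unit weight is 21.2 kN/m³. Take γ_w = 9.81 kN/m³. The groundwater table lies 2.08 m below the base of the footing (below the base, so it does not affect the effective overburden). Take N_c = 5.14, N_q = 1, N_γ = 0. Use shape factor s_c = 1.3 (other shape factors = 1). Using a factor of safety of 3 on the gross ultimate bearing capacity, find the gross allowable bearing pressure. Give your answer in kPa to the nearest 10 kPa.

q = γ·D_f = 19.4 × 2.1 = 40.74 kPa.
c·N_c·s_c = 107 × 5.14 × 1.3 = 714.97 kPa
q·N_q = 40.74 × 1 = 40.74 kPa
q_ult = 714.97 + 40.74 = 755.71 kPa.
q_all = 755.71 / 3 = 251.9 kPa.

q_all ≈ 250 kPa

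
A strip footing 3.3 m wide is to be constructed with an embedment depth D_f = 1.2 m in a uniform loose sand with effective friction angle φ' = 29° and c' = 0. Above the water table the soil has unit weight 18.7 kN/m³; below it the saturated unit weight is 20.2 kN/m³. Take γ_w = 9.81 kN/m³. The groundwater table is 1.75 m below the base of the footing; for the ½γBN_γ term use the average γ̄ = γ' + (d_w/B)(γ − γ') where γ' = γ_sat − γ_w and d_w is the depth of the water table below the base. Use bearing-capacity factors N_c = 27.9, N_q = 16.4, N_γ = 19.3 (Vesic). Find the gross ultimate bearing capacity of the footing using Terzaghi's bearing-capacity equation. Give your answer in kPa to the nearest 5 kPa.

Effective surcharge at the founding depth q = γ·D_f = 18.7 × 1.2 = 22.44 kPa.
With d_w = 1.75 m < B, γ̄ = 10.39 + (1.75/3.3) × (18.7 − 10.39) = 14.797 kN/m³.
q_ult = q·N_q + 0.5·γ·B·N_γ
     = 22.44 × 16.4 + 0.5 × 14.797 × 3.3 × 19.3
     = 368.02 + 471.2 = 839.22 kPa.

q_ult ≈ 840 kPa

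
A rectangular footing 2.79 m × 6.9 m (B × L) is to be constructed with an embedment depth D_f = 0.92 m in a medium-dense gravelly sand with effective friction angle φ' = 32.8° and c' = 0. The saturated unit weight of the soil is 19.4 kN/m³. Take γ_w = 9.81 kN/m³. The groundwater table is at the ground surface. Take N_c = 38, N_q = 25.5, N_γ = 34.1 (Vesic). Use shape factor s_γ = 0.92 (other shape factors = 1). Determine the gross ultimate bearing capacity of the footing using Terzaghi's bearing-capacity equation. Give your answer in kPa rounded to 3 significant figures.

q_ult ≈ 645 kPa

Water table at ground surface, so effective unit weight γ' = 19.4 − 9.81 = 9.59 kN/m³ is used throughout; overburden q = 9.59 × 0.92 = 8.8228 kPa; the same γ' applies in the ½γBN_γ term.
Surcharge term q·N_q = 8.8228 × 25.5 = 224.98 kPa; self-weight term 0.5·γ·B·N_γ·s_γ = 0.5 × 9.59 × 2.79 × 34.1 × 0.92 = 419.7 kPa.
q_ult = 224.98 + 419.7 = 644.68 kPa.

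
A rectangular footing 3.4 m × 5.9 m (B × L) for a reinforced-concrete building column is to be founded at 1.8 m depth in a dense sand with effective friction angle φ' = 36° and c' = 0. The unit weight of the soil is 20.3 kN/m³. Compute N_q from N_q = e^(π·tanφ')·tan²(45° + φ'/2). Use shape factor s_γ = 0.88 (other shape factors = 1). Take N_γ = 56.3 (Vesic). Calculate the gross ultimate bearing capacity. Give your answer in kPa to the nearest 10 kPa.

tan36° = 0.7265, so N_q = e^(π×0.7265)·tan²(63°) = 9.801 × 3.852 = 37.75.
q = γ·D_f = 20.3 × 1.8 = 36.54 kPa.
q·N_q = 36.54 × 37.752 = 1379.5 kPa
0.5·γ·B·N_γ·s_γ = 0.5 × 20.3 × 3.4 × 56.3 × 0.88 = 1709.8 kPa
q_ult = 1379.5 + 1709.8 = 3089.2 kPa.

q_ult ≈ 3090 kPa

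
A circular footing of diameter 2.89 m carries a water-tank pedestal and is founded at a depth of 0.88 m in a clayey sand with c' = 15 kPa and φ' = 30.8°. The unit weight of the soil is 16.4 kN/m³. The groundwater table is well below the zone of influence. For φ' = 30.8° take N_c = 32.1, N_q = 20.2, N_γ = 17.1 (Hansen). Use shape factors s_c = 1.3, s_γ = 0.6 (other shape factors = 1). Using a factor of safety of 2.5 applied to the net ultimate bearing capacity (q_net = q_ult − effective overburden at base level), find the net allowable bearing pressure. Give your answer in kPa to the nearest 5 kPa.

Effective surcharge at the founding depth q = γ·D_f = 16.4 × 0.88 = 14.432 kPa.
q_ult = c·N_c·s_c + q·N_q + 0.5·γ·B·N_γ·s_γ
     = 15 × 32.1 × 1.3 + 14.432 × 20.2 + 0.5 × 16.4 × 2.89 × 17.1 × 0.6
     = 625.95 + 291.53 + 243.14 = 1160.6 kPa.
Net ultimate: q_net = 1160.6 − 14.432 = 1146.2 kPa.
q_all(net) = 1146.2 / 2.5 = 458.47 kPa.

q_all(net) ≈ 460 kPa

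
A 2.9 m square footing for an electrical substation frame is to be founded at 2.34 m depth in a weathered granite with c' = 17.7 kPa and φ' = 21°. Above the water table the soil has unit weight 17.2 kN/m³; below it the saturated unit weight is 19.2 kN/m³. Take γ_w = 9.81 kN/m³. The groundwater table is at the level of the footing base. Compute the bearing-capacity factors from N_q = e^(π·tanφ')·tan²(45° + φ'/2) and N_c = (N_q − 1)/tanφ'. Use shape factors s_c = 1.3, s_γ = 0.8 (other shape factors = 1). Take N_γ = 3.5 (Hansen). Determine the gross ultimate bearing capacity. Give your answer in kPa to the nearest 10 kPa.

tan21° = 0.3839, so N_q = e^(π×0.3839)·tan²(55.5°) = 3.34 × 2.117 = 7.07.
N_c = (7.07 − 1)/tan21° = 15.81.
Effective surcharge at the founding depth q = γ·D_f = 17.2 × 2.34 = 40.248 kPa.
The water table coincides with the base, so in the self-weight term γ → γ' = 9.39 kN/m³.
q_ult = c·N_c·s_c + q·N_q + 0.5·γ·B·N_γ·s_γ
     = 17.7 × 15.815 × 1.3 + 40.248 × 7.0708 + 0.5 × 9.39 × 2.9 × 3.5 × 0.8
     = 363.9 + 284.58 + 38.123 = 686.61 kPa.

q_ult ≈ 690 kPa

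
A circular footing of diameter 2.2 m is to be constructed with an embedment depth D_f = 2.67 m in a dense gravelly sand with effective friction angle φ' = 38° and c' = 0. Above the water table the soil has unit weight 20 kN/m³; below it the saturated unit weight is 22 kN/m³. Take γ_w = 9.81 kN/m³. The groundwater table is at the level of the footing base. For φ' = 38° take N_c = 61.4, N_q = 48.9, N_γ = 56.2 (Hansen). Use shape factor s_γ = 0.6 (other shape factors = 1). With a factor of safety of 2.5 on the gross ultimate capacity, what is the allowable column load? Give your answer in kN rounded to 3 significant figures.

P_all ≈ 4660 kN

Effective surcharge at the founding depth q = γ·D_f = 20 × 2.67 = 53.4 kPa.
The water table coincides with the base, so in the self-weight term γ → γ' = 12.19 kN/m³.
q_ult = q·N_q + 0.5·γ·B·N_γ·s_γ
     = 53.4 × 48.9 + 0.5 × 12.19 × 2.2 × 56.2 × 0.6
     = 2611.3 + 452.15 = 3063.4 kPa.
Gross allowable pressure q_all = 3063.4 / 2.5 = 1225.4 kPa.
Footing area = 3.8013 m², so allowable column load = 1225.4 × 3.8013 = 4658 kN.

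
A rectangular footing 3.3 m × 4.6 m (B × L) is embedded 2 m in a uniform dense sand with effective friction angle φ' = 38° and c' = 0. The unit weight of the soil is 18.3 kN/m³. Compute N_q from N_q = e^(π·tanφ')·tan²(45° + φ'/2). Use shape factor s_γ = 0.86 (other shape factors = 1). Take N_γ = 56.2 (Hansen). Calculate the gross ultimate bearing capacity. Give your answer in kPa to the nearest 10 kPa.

tan38° = 0.7813, so N_q = e^(π×0.7813)·tan²(64°) = 11.64 × 4.204 = 48.93.
Effective surcharge at the founding depth q = γ·D_f = 18.3 × 2 = 36.6 kPa.
q_ult = q·N_q + 0.5·γ·B·N_γ·s_γ
     = 36.6 × 48.933 + 0.5 × 18.3 × 3.3 × 56.2 × 0.86
     = 1791 + 1459.4 = 3250.3 kPa.

q_ult ≈ 3250 kPa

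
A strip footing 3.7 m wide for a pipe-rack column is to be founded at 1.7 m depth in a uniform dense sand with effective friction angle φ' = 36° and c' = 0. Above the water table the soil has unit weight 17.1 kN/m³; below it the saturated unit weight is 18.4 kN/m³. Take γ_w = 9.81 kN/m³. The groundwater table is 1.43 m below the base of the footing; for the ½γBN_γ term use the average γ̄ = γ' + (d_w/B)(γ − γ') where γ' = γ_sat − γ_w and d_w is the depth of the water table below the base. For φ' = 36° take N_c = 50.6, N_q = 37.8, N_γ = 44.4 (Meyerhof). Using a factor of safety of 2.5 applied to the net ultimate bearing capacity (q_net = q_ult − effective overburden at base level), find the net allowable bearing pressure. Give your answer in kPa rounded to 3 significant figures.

q_all(net) ≈ 818 kPa

Overburden at base level: q = 17.1 × 1.7 = 29.07 kPa.
The water table is 1.43 m below the base (< B = 3.7 m), so the ½γBN_γ term uses γ̄ = γ' + (d_w/B)(γ − γ') = 8.59 + (1.43/3.7)(17.1 − 8.59) = 11.879 kN/m³.
Surcharge term q·N_q = 29.07 × 37.8 = 1098.8 kPa; self-weight term 0.5·γ·B·N_γ = 0.5 × 11.879 × 3.7 × 44.4 = 975.74 kPa.
q_ult = 1098.8 + 975.74 = 2074.6 kPa.
Net ultimate: q_net = 2074.6 − 29.07 = 2045.5 kPa.
q_all(net) = 2045.5 / 2.5 = 818.21 kPa.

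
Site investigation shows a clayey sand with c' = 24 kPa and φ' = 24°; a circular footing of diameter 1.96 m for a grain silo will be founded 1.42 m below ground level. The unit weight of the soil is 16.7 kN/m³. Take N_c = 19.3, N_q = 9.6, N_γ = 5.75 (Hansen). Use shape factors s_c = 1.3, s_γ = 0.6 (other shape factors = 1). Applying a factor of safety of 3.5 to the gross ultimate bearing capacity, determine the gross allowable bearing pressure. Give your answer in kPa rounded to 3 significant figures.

q_all ≈ 253 kPa

q = γ·D_f = 16.7 × 1.42 = 23.714 kPa.
c·N_c·s_c = 24 × 19.3 × 1.3 = 602.16 kPa
q·N_q = 23.714 × 9.6 = 227.65 kPa
0.5·γ·B·N_γ·s_γ = 0.5 × 16.7 × 1.96 × 5.75 × 0.6 = 56.463 kPa
q_ult = 602.16 + 227.65 + 56.463 = 886.28 kPa.
q_all = q_ult / FS = 886.28 / 3.5 = 253.22 kPa.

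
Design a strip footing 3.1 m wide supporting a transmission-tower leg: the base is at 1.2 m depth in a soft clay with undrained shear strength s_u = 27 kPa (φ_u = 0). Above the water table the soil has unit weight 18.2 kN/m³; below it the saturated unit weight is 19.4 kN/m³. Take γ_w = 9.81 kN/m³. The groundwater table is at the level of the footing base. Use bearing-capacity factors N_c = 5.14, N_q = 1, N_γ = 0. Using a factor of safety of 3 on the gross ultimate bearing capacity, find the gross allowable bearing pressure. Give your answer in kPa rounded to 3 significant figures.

q_all ≈ 53.5 kPa

Overburden at base level: q = 18.2 × 1.2 = 21.84 kPa.
Cohesion term c·N_c = 27 × 5.14 = 138.78 kPa; surcharge term q·N_q = 21.84 × 1 = 21.84 kPa.
q_ult = 138.78 + 21.84 = 160.62 kPa.
q_all = 160.62 / 3 = 53.54 kPa.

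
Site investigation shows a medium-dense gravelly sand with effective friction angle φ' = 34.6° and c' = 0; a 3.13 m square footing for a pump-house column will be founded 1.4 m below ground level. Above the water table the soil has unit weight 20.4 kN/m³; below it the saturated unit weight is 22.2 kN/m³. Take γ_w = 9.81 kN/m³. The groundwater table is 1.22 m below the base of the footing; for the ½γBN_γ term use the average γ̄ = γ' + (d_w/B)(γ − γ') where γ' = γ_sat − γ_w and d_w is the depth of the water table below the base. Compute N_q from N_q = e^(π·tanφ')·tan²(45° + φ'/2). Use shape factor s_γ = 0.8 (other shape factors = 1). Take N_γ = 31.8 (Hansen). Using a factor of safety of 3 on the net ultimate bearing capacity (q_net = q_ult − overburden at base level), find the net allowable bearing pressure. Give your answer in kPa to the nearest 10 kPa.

q_all(net) ≈ 500 kPa

N_q = e^(π·tan34.6°)·tan²(62.3°) = 31.69.
Effective surcharge at the founding depth q = γ·D_f = 20.4 × 1.4 = 28.56 kPa.
With d_w = 1.22 m < B, γ̄ = 12.39 + (1.22/3.13) × (20.4 − 12.39) = 15.512 kN/m³.
q_ult = q·N_q + 0.5·γ·B·N_γ·s_γ
     = 28.56 × 31.687 + 0.5 × 15.512 × 3.13 × 31.8 × 0.8
     = 904.98 + 617.59 = 1522.6 kPa.
q_net = 1522.6 − 28.56 = 1494 kPa.
q_all(net) = 1494 / 3 = 498.01 kPa.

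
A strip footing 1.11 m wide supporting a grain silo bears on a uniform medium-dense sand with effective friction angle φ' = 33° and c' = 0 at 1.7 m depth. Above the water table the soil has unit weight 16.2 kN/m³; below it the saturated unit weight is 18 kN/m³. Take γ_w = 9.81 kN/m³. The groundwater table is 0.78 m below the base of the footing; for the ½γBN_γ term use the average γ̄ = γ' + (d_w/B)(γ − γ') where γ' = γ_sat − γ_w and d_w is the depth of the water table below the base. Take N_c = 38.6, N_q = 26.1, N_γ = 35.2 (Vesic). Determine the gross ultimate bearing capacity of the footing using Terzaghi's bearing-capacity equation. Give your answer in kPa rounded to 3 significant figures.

q = γ·D_f = 16.2 × 1.7 = 27.54 kPa.
γ' = 8.19 kN/m³; averaging over the depth B below the base, γ̄ = γ' + (d_w/B)(γ − γ') = 13.819 kN/m³.
q·N_q = 27.54 × 26.1 = 718.79 kPa
0.5·γ·B·N_γ = 0.5 × 13.819 × 1.11 × 35.2 = 269.96 kPa
q_ult = 718.79 + 269.96 = 988.76 kPa.

q_ult ≈ 989 kPa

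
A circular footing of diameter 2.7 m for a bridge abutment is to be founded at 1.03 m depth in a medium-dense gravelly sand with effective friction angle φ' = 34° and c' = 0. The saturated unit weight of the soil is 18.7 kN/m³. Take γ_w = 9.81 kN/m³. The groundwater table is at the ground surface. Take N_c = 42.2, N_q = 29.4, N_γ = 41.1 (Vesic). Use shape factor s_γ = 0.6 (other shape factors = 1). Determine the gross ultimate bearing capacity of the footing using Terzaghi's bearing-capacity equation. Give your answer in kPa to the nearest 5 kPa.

q_ult ≈ 565 kPa

With the water table at the surface the whole profile is submerged: γ' = 18.7 − 9.81 = 8.89 kN/m³, so q = γ'·D_f = 9.1567 kPa; the same γ' applies in the ½γBN_γ term.
q_ult = q·N_q + 0.5·γ·B·N_γ·s_γ
     = 9.1567 × 29.4 + 0.5 × 8.89 × 2.7 × 41.1 × 0.6
     = 269.21 + 295.96 = 565.16 kPa.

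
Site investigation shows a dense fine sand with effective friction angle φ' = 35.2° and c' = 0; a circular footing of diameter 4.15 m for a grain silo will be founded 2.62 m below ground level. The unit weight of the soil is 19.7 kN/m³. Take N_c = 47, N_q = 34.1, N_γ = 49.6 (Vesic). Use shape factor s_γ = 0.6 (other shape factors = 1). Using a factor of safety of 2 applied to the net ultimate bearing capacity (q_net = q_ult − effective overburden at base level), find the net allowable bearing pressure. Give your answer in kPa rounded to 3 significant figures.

Effective surcharge at the founding depth q = γ·D_f = 19.7 × 2.62 = 51.614 kPa.
q_ult = q·N_q + 0.5·γ·B·N_γ·s_γ
     = 51.614 × 34.1 + 0.5 × 19.7 × 4.15 × 49.6 × 0.6
     = 1760 + 1216.5 = 2976.6 kPa.
Net ultimate: q_net = 2976.6 − 51.614 = 2924.9 kPa.
q_all(net) = 2924.9 / 2 = 1462.5 kPa.

q_all(net) ≈ 1460 kPa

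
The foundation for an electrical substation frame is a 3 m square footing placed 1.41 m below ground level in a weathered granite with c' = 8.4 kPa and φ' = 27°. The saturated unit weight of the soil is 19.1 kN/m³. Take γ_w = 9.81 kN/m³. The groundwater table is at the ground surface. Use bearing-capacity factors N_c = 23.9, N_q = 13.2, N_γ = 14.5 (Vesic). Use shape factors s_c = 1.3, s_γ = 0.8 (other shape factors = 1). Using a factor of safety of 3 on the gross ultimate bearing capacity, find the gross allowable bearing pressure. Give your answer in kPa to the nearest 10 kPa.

q_all ≈ 200 kPa

With the water table at the surface the whole profile is submerged: γ' = 19.1 − 9.81 = 9.29 kN/m³, so q = γ'·D_f = 13.099 kPa; the same γ' applies in the ½γBN_γ term.
q_ult = c·N_c·s_c + q·N_q + 0.5·γ·B·N_γ·s_γ
     = 8.4 × 23.9 × 1.3 + 13.099 × 13.2 + 0.5 × 9.29 × 3 × 14.5 × 0.8
     = 260.99 + 172.91 + 161.65 = 595.54 kPa.
q_all = 595.54 / 3 = 198.51 kPa.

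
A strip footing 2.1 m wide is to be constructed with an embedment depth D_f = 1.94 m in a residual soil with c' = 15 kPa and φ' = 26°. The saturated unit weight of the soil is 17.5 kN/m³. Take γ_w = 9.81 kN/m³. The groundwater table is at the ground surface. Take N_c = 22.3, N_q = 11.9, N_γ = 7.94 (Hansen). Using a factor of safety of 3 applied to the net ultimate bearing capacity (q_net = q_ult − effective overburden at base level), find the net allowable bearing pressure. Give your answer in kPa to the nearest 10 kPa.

q_all(net) ≈ 190 kPa

With the water table at the surface the whole profile is submerged: γ' = 17.5 − 9.81 = 7.69 kN/m³, so q = γ'·D_f = 14.919 kPa; the same γ' applies in the ½γBN_γ term.
q_ult = c·N_c + q·N_q + 0.5·γ·B·N_γ
     = 15 × 22.3 + 14.919 × 11.9 + 0.5 × 7.69 × 2.1 × 7.94
     = 334.5 + 177.53 + 64.112 = 576.14 kPa.
Net ultimate: q_net = 576.14 − 14.919 = 561.22 kPa.
q_all(net) = 561.22 / 3 = 187.07 kPa.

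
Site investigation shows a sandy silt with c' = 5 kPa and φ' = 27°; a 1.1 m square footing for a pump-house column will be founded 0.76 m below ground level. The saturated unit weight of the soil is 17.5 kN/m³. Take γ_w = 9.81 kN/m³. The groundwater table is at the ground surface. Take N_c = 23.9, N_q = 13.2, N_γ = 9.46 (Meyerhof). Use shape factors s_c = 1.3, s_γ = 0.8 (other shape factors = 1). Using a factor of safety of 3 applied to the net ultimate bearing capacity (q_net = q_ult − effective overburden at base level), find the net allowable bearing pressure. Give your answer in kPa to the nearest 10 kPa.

q_all(net) ≈ 90 kPa

γ' = 17.5 − 9.81 = 7.69 kN/m³ (submerged throughout). q = 7.69 × 0.76 = 5.8444 kPa; the same γ' applies in the ½γBN_γ term.
c·N_c·s_c = 5 × 23.9 × 1.3 = 155.35 kPa
q·N_q = 5.8444 × 13.2 = 77.146 kPa
0.5·γ·B·N_γ·s_γ = 0.5 × 7.69 × 1.1 × 9.46 × 0.8 = 32.009 kPa
q_ult = 155.35 + 77.146 + 32.009 = 264.5 kPa.
Net ultimate: q_net = 264.5 − 5.8444 = 258.66 kPa.
q_all(net) = 258.66 / 3 = 86.22 kPa.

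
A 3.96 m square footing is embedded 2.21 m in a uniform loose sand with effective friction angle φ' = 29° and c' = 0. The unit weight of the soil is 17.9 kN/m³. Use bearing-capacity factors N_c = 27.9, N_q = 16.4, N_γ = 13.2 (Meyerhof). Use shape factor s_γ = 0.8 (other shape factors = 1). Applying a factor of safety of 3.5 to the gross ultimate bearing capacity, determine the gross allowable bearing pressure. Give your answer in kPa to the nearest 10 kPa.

q_all ≈ 290 kPa

Effective surcharge at the founding depth q = γ·D_f = 17.9 × 2.21 = 39.559 kPa.
q_ult = q·N_q + 0.5·γ·B·N_γ·s_γ
     = 39.559 × 16.4 + 0.5 × 17.9 × 3.96 × 13.2 × 0.8
     = 648.77 + 374.27 = 1023 kPa.
q_all = q_ult / FS = 1023 / 3.5 = 292.3 kPa.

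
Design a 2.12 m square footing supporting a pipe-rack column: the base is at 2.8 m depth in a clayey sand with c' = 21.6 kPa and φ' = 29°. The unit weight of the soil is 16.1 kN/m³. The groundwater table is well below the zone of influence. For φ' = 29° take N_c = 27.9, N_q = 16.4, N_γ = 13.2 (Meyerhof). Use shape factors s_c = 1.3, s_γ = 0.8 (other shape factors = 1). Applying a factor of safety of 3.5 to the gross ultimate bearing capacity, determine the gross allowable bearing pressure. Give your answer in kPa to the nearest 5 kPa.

Effective surcharge at the founding depth q = γ·D_f = 16.1 × 2.8 = 45.08 kPa.
q_ult = c·N_c·s_c + q·N_q + 0.5·γ·B·N_γ·s_γ
     = 21.6 × 27.9 × 1.3 + 45.08 × 16.4 + 0.5 × 16.1 × 2.12 × 13.2 × 0.8
     = 783.43 + 739.31 + 180.22 = 1703 kPa.
q_all = q_ult / FS = 1703 / 3.5 = 486.56 kPa.

q_all ≈ 485 kPa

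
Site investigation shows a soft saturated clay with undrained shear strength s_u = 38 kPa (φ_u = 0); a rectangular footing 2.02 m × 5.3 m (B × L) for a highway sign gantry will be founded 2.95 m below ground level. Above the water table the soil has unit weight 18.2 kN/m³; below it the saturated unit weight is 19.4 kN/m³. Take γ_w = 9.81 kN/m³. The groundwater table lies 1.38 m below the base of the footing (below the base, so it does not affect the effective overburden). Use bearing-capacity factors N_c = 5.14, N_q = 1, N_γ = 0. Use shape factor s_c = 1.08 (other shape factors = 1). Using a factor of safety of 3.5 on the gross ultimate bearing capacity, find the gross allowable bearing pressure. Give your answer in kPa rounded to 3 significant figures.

Overburden at base level: q = 18.2 × 2.95 = 53.69 kPa.
Cohesion term c·N_c·s_c = 38 × 5.14 × 1.08 = 210.95 kPa; surcharge term q·N_q = 53.69 × 1 = 53.69 kPa.
q_ult = 210.95 + 53.69 = 264.64 kPa.
q_all = 264.64 / 3.5 = 75.61 kPa.

q_all ≈ 75.6 kPa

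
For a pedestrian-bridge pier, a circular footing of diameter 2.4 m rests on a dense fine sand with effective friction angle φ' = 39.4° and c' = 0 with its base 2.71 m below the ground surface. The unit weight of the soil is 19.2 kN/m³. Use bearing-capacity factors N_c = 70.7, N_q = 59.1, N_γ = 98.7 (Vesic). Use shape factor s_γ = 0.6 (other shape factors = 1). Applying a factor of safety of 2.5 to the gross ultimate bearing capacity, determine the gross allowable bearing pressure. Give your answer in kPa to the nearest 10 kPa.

q_all ≈ 1780 kPa

q = γ·D_f = 19.2 × 2.71 = 52.032 kPa.
q·N_q = 52.032 × 59.1 = 3075.1 kPa
0.5·γ·B·N_γ·s_γ = 0.5 × 19.2 × 2.4 × 98.7 × 0.6 = 1364.4 kPa
q_ult = 3075.1 + 1364.4 = 4439.5 kPa.
q_all = q_ult / FS = 4439.5 / 2.5 = 1775.8 kPa.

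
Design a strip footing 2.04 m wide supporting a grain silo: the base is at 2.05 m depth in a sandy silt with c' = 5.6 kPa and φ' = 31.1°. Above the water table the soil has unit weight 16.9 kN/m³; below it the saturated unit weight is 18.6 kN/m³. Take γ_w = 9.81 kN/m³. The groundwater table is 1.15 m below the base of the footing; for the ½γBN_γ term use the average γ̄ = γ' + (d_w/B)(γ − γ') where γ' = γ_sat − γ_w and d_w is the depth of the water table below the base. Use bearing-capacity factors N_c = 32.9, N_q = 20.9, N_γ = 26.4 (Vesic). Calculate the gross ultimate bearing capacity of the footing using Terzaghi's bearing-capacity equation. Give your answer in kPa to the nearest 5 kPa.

Overburden at base level: q = 16.9 × 2.05 = 34.645 kPa.
The water table is 1.15 m below the base (< B = 2.04 m), so the ½γBN_γ term uses γ̄ = γ' + (d_w/B)(γ − γ') = 8.79 + (1.15/2.04)(16.9 − 8.79) = 13.362 kN/m³.
Cohesion term c·N_c = 5.6 × 32.9 = 184.24 kPa; surcharge term q·N_q = 34.645 × 20.9 = 724.08 kPa; self-weight term 0.5·γ·B·N_γ = 0.5 × 13.362 × 2.04 × 26.4 = 359.81 kPa.
q_ult = 184.24 + 724.08 + 359.81 = 1268.1 kPa.

q_ult ≈ 1270 kPa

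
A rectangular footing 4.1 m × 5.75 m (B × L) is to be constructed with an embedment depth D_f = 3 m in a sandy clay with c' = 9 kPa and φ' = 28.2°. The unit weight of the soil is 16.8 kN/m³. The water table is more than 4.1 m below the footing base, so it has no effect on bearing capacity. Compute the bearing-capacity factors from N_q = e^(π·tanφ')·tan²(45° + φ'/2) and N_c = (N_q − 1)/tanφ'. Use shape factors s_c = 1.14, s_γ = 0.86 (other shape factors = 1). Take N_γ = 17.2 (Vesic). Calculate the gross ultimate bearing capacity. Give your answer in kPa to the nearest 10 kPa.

tan28.2° = 0.5362, so N_q = e^(π×0.5362)·tan²(59.1°) = 5.39 × 2.792 = 15.05.
N_c = (15.05 − 1)/tan28.2° = 26.2.
Effective surcharge at the founding depth q = γ·D_f = 16.8 × 3 = 50.4 kPa.
q_ult = c·N_c·s_c + q·N_q + 0.5·γ·B·N_γ·s_γ
     = 9 × 26.198 × 1.14 + 50.4 × 15.047 + 0.5 × 16.8 × 4.1 × 17.2 × 0.86
     = 268.79 + 758.39 + 509.44 = 1536.6 kPa.

q_ult ≈ 1540 kPa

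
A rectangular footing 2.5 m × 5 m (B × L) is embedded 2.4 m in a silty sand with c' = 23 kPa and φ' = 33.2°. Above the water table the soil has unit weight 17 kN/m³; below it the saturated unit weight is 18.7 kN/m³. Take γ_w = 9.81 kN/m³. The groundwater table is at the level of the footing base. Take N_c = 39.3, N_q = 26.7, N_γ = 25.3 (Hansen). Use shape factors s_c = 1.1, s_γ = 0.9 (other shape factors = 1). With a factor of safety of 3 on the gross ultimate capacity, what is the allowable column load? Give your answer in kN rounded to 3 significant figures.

P_all ≈ 9740 kN

Overburden at base level: q = 17 × 2.4 = 40.8 kPa.
Below the base the soil is submerged, so the ½γBN_γ term uses γ' = 18.7 − 9.81 = 8.89 kN/m³.
Cohesion term c·N_c·s_c = 23 × 39.3 × 1.1 = 994.29 kPa; surcharge term q·N_q = 40.8 × 26.7 = 1089.4 kPa; self-weight term 0.5·γ·B·N_γ·s_γ = 0.5 × 8.89 × 2.5 × 25.3 × 0.9 = 253.03 kPa.
q_ult = 994.29 + 1089.4 + 253.03 = 2336.7 kPa.
Gross allowable pressure q_all = 2336.7 / 3 = 778.89 kPa.
Footing area = 12.5 m², so allowable column load = 778.89 × 12.5 = 9736.2 kN.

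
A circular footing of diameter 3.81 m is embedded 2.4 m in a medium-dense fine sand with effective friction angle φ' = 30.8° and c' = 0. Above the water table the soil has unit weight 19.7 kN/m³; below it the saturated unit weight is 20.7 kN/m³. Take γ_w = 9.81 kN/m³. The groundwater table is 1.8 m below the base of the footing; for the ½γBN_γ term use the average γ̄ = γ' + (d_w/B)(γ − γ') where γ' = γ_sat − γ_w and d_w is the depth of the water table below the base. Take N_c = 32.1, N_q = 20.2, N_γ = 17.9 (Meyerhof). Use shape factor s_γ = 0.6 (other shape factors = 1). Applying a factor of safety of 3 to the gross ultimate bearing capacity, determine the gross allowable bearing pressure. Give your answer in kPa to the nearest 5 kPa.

q_all ≈ 420 kPa

Effective surcharge at the founding depth q = γ·D_f = 19.7 × 2.4 = 47.28 kPa.
With d_w = 1.8 m < B, γ̄ = 10.89 + (1.8/3.81) × (19.7 − 10.89) = 15.052 kN/m³.
q_ult = q·N_q + 0.5·γ·B·N_γ·s_γ
     = 47.28 × 20.2 + 0.5 × 15.052 × 3.81 × 17.9 × 0.6
     = 955.06 + 307.96 = 1263 kPa.
q_all = q_ult / FS = 1263 / 3 = 421.01 kPa.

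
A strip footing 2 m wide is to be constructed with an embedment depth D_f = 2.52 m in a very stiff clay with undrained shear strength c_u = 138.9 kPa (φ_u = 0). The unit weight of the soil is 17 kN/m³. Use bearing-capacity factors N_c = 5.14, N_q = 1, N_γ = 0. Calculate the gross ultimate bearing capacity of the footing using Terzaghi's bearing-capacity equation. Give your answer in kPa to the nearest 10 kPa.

Overburden at base level: q = 17 × 2.52 = 42.84 kPa.
Cohesion term c·N_c = 138.9 × 5.14 = 713.95 kPa; surcharge term q·N_q = 42.84 × 1 = 42.84 kPa.
q_ult = 713.95 + 42.84 = 756.79 kPa.

q_ult ≈ 760 kPa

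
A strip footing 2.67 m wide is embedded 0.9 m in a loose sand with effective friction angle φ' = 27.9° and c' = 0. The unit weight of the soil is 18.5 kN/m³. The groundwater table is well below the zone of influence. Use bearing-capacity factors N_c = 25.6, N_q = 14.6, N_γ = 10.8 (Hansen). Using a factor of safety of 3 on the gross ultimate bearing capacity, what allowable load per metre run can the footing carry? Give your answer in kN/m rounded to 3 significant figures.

q = γ·D_f = 18.5 × 0.9 = 16.65 kPa.
q·N_q = 16.65 × 14.6 = 243.09 kPa
0.5·γ·B·N_γ = 0.5 × 18.5 × 2.67 × 10.8 = 266.73 kPa
q_ult = 243.09 + 266.73 = 509.82 kPa.
Gross allowable pressure q_all = 509.82 / 3 = 169.94 kPa.
Allowable wall load = q_all × B = 169.94 × 2.67 = 453.74 kN per metre run.

≈ 454 kN/m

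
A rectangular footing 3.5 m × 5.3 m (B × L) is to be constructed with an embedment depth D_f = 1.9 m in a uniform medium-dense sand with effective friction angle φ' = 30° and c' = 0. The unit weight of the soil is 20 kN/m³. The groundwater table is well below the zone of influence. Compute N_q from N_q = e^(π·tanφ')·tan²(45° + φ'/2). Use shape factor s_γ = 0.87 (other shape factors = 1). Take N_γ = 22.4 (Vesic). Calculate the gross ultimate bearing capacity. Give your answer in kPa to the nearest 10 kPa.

q_ult ≈ 1380 kPa

tan30° = 0.5774, so N_q = e^(π×0.5774)·tan²(60°) = 6.134 × 3.0 = 18.4.
q = γ·D_f = 20 × 1.9 = 38 kPa.
q·N_q = 38 × 18.401 = 699.24 kPa
0.5·γ·B·N_γ·s_γ = 0.5 × 20 × 3.5 × 22.4 × 0.87 = 682.08 kPa
q_ult = 699.24 + 682.08 = 1381.3 kPa.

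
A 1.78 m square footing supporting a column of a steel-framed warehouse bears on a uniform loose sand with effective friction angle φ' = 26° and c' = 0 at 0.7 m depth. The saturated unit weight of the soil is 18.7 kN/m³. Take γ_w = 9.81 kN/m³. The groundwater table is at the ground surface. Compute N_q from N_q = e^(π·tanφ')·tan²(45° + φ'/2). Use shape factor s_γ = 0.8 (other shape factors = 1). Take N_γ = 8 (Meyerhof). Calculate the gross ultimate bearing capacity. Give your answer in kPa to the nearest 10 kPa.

tan26° = 0.4877, so N_q = e^(π×0.4877)·tan²(58°) = 4.629 × 2.561 = 11.85.
Water table at ground surface, so effective unit weight γ' = 18.7 − 9.81 = 8.89 kN/m³ is used throughout; overburden q = 8.89 × 0.7 = 6.223 kPa; the same γ' applies in the ½γBN_γ term.
Surcharge term q·N_q = 6.223 × 11.854 = 73.769 kPa; self-weight term 0.5·γ·B·N_γ·s_γ = 0.5 × 8.89 × 1.78 × 8 × 0.8 = 50.637 kPa.
q_ult = 73.769 + 50.637 = 124.41 kPa.

q_ult ≈ 120 kPa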